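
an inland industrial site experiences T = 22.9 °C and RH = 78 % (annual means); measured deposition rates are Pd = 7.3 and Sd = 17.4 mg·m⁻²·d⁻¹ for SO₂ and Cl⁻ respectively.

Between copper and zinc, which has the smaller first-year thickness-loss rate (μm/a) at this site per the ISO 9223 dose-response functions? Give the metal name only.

copper

copper: f(T) = -0.080·(T−10) [T>10 °C] = -1.0320
  Pd branch = 0.0053·Pd^0.26·e^(0.059·RH+f) = 0.3156 μm/a
  Sd branch = 0.01025·Sd^0.27·e^(0.036·RH+0.049·T) = 1.128 μm/a
  sum: 0.3156 + 1.128 → r_corr = 1.444 μm/a
zinc: f(T) = -0.071·(T−10) [T>10 °C] = -0.9159
  Pd branch = 0.0129·Pd^0.44·e^(0.046·RH+f) = 0.4476 μm/a
  Cl⁻ term: 0.0175·17.4^0.57·exp(0.008·78+0.085·22.9) = 1.165
  r_corr = 0.4476 + 1.165 = 1.613 μm/a
Ordering by μm/a: zinc (1.61) > copper (1.44)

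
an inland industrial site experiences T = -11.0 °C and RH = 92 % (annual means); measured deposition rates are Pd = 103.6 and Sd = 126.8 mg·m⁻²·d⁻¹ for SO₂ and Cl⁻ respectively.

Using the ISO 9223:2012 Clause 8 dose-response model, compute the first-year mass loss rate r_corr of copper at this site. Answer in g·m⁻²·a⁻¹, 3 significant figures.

r_corr = 8.00 g·m⁻²·a⁻¹

copper: T≤10 °C ⇒ hinge +0.126·(-11.0−10) = -2.6460
  SO₂ term: 0.0053·103.6^0.26·exp(0.059·92-2.6460) = 0.2861
  Sd branch = 0.01025·Sd^0.27·e^(0.036·RH+0.049·T) = 0.6065 μm/a
  sum: 0.2861 + 0.6065 → r_corr = 0.8926 μm/a
Convert to mass loss: 0.8926 μm/a × 8.96 g/cm³ = 7.998 g·m⁻²·a⁻¹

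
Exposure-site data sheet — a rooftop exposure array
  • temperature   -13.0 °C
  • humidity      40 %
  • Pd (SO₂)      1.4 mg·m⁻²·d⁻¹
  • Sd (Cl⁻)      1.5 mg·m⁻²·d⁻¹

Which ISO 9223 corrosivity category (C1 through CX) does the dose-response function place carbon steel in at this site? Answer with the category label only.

C1

carbon steel: f(T) = +0.150·(T−10) [T≤10 °C] = -3.4500
  SO₂ term: 1.77·1.4^0.52·exp(0.02·40-3.4500) = 0.149
  Sd branch = 0.102·Sd^0.62·e^(0.033·RH+0.04·T) = 0.2919 μm/a
  sum: 0.149 + 0.2919 → r_corr = 0.4408 μm/a
0.441 μm/a falls in (0, 1.3] for carbon steel → category C1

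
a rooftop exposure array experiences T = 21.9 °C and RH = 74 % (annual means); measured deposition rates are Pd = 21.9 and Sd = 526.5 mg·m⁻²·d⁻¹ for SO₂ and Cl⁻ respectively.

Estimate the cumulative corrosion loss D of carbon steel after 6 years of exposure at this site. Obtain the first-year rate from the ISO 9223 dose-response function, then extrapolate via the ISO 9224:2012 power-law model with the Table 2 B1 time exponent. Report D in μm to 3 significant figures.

D(6) = 402 μm

carbon steel: temperature factor f = -0.054·(11.9) = -0.6426
  sulphur-dioxide contribution → 20.36 μm/a
  chloride contribution → 137 μm/a
  ⇒ r_corr(carbon steel) = 157.4 μm/a
Long-term exponent b (ISO 9224 Table 2, B1) = 0.523
  D(6) = 157.4 × 6^0.523 = 157.4 × 2.553 = 401.8 μm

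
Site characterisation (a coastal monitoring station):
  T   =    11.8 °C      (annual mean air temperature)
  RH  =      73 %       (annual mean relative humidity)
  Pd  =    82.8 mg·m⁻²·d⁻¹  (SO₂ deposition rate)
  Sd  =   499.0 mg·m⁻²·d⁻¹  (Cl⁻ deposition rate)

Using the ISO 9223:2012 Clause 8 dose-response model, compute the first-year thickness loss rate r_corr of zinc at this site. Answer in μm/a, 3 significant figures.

zinc: temperature factor f = -0.071·(1.8) = -0.1278
  sulphur-dioxide contribution → 2.277 μm/a
  chloride contribution → 2.952 μm/a
  ⇒ r_corr(zinc) = 5.23 μm/a

r_corr = 5.23 μm/a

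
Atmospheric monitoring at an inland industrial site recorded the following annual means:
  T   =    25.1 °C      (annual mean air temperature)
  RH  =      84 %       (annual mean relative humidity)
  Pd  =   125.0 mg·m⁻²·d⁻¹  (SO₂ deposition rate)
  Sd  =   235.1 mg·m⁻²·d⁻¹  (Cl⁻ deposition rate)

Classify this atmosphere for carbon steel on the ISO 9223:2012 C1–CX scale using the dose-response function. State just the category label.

carbon steel: T>10 °C ⇒ hinge -0.054·(25.1−10) = -0.8154
  SO₂ term: 1.77·125.0^0.52·exp(0.02·84-0.8154) = 51.74
  Sd branch = 0.102·Sd^0.62·e^(0.033·RH+0.04·T) = 131.4 μm/a
  r_corr = 51.74 + 131.4 = 183.2 μm/a
183 μm/a falls in (80, 200] for carbon steel → category C5

C5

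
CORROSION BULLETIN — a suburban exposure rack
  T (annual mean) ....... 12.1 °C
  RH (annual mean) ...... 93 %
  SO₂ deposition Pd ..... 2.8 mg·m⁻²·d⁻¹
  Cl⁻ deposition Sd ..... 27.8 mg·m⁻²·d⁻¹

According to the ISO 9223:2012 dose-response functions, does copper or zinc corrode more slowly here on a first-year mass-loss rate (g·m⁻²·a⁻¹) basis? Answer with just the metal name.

copper: temperature factor f = -0.080·(2.1) = -0.1680
  SO₂ term: 0.0053·2.8^0.26·exp(0.059·93-0.1680) = 1.414
  Sd branch = 0.01025·Sd^0.27·e^(0.036·RH+0.049·T) = 1.295 μm/a
  sum: 1.414 + 1.295 → r_corr = 2.709 μm/a
  mass loss = 2.709 μm/a × 8.96 g/cm³ = 24.27 g·m⁻²·a⁻¹
zinc: T>10 °C ⇒ hinge -0.071·(12.1−10) = -0.1491
  SO₂ term: 0.0129·2.8^0.44·exp(0.046·93-0.1491) = 1.26
  Cl⁻ term: 0.0175·27.8^0.57·exp(0.008·93+0.085·12.1) = 0.6854
  sum: 1.26 + 0.6854 → r_corr = 1.946 μm/a
  mass loss = 1.946 μm/a × 7.14 g/cm³ = 13.89 g·m⁻²·a⁻¹
Ordering by g·m⁻²·a⁻¹: copper (24.3) > zinc (13.9)

zinc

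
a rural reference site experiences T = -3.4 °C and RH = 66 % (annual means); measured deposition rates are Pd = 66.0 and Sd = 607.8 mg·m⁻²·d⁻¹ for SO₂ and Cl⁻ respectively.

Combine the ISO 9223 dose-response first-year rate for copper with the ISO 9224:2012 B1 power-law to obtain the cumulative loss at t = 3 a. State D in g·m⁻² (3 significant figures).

copper: T≤10 °C ⇒ hinge +0.126·(-3.4−10) = -1.6884
  sulphur-dioxide contribution → 0.143 μm/a
  chloride contribution → 0.5271 μm/a
  ⇒ r_corr(copper) = 0.67 μm/a
Power-law: D(3) = r_corr · 3^0.667
  D(3) = 0.67 × 3^0.667 = 0.67 × 2.081 = 1.394 μm
  Mass loss = 1.394 μm × 8.96 g/cm³ = 12.49 g·m⁻²

D(3) = 12.5 g·m⁻²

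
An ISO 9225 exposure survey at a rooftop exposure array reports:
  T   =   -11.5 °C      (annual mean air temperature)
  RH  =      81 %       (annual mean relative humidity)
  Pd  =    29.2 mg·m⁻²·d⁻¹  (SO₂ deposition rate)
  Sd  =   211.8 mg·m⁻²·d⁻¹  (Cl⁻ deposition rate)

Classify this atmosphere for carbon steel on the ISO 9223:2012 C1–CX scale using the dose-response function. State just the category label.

C3

carbon steel: temperature factor f = +0.150·(-21.5) = -3.2250
  sulphur-dioxide contribution → 2.056 μm/a
  chloride contribution → 25.81 μm/a
  total first-year rate 27.86 μm/a
ISO 9223 Table 2 (carbon steel): 25 < 27.9 ≤ 50 μm/a ⇒ C3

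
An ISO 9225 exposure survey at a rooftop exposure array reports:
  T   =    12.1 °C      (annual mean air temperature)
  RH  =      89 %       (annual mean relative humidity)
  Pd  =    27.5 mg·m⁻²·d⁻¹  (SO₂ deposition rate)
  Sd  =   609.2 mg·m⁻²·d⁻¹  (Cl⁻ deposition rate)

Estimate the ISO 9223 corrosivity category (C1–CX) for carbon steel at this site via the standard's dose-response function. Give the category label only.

carbon steel: temperature factor f = -0.054·(2.1) = -0.1134
  sulphur-dioxide contribution → 52.51 μm/a
  chloride contribution → 166.3 μm/a
  total first-year rate 218.8 μm/a
219 μm/a falls in (200, 700] for carbon steel → category CX

CX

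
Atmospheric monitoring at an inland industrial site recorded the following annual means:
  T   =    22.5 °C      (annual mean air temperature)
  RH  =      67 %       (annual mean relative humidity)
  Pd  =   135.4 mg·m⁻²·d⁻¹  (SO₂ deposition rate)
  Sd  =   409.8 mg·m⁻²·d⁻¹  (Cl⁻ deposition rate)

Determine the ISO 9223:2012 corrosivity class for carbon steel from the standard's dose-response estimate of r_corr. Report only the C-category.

C5

carbon steel: temperature factor f = -0.054·(12.5) = -0.6750
  SO₂ term: 1.77·135.4^0.52·exp(0.02·67-0.6750) = 44.18
  Cl⁻ term: 0.102·409.8^0.62·exp(0.033·67+0.04·22.5) = 95.39
  sum: 44.18 + 95.39 → r_corr = 139.6 μm/a
140 μm/a falls in (80, 200] for carbon steel → category C5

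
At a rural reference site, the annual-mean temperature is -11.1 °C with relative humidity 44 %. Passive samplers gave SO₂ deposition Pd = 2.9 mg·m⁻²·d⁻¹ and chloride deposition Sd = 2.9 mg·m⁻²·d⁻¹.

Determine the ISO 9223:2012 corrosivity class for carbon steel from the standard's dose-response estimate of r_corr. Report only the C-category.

carbon steel: f(T) = +0.150·(T−10) [T≤10 °C] = -3.1650
  Pd branch = 1.77·Pd^0.52·e^(0.02·RH+f) = 0.3134 μm/a
  Cl⁻ term: 0.102·2.9^0.62·exp(0.033·44+0.04·-11.1) = 0.5408
  r_corr = 0.3134 + 0.5408 = 0.8542 μm/a
0.854 μm/a falls in (0, 1.3] for carbon steel → category C1

C1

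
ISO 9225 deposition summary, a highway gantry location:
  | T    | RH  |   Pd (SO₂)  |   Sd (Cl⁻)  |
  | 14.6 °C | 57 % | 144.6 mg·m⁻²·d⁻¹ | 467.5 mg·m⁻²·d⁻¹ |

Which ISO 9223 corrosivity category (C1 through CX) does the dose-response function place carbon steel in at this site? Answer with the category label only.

carbon steel: f(T) = -0.054·(T−10) [T>10 °C] = -0.2484
  Pd branch = 1.77·Pd^0.52·e^(0.02·RH+f) = 57.34 μm/a
  Sd branch = 0.102·Sd^0.62·e^(0.033·RH+0.04·T) = 54.25 μm/a
  r_corr = 57.34 + 54.25 = 111.6 μm/a
112 μm/a falls in (80, 200] for carbon steel → category C5

C5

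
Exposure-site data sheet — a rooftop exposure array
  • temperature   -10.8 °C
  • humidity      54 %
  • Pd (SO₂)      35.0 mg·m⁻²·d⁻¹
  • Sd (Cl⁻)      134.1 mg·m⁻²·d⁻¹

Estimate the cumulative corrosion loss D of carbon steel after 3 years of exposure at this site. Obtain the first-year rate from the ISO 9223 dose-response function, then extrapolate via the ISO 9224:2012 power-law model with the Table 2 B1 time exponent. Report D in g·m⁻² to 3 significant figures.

D(3) = 135 g·m⁻²

carbon steel: temperature factor f = +0.150·(-20.8) = -3.1200
  SO₂ term: 1.77·35.0^0.52·exp(0.02·54-3.1200) = 1.462
  Sd branch = 0.102·Sd^0.62·e^(0.033·RH+0.04·T) = 8.202 μm/a
  r_corr = 1.462 + 8.202 = 9.664 μm/a
Power-law: D(3) = r_corr · 3^0.523
  D(3) = 9.664 × 3^0.523 = 9.664 × 1.776 = 17.17 μm
  Mass loss = 17.17 μm × 7.85 g/cm³ = 134.8 g·m⁻²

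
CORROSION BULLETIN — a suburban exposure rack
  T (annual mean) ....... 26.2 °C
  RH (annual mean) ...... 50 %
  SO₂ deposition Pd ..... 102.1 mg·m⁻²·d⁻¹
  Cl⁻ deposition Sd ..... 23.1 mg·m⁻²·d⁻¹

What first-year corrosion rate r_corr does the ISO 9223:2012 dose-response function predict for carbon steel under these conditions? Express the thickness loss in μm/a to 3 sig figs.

carbon steel: f(T) = -0.054·(T−10) [T>10 °C] = -0.8748
  SO₂ term: 1.77·102.1^0.52·exp(0.02·50-0.8748) = 22.24
  Cl⁻ term: 0.102·23.1^0.62·exp(0.033·50+0.04·26.2) = 10.61
  r_corr = 22.24 + 10.61 = 32.85 μm/a

r_corr = 32.8 μm/a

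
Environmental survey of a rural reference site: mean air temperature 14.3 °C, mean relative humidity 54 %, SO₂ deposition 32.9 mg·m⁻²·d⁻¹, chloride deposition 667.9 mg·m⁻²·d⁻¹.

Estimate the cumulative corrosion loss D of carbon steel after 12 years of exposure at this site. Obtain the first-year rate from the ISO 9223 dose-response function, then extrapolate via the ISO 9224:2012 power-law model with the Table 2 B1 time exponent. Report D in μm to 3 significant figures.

D(12) = 315 μm

carbon steel: T>10 °C ⇒ hinge -0.054·(14.3−10) = -0.2322
  SO₂ term: 1.77·32.9^0.52·exp(0.02·54-0.2322) = 25.42
  Cl⁻ term: 0.102·667.9^0.62·exp(0.033·54+0.04·14.3) = 60.57
  r_corr = 25.42 + 60.57 = 85.99 μm/a
Long-term exponent b (ISO 9224 Table 2, B1) = 0.523
  D(12) = 85.99 × 12^0.523 = 85.99 × 3.668 = 315.4 μm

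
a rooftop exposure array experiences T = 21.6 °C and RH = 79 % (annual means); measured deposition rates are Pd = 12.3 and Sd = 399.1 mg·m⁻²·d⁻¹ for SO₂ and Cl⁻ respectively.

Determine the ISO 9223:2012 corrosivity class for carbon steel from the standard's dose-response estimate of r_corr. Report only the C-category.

C5

carbon steel: T>10 °C ⇒ hinge -0.054·(21.6−10) = -0.6264
  sulphur-dioxide contribution → 16.94 μm/a
  chloride contribution → 134.5 μm/a
  ⇒ r_corr(carbon steel) = 151.4 μm/a
Category bounds: 80…200 μm/a bracket r_corr ⇒ C5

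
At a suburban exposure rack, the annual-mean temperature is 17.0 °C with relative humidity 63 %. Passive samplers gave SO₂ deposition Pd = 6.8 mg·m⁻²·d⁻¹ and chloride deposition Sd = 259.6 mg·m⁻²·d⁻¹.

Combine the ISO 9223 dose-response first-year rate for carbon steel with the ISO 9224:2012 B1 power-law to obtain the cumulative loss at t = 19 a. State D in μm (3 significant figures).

carbon steel: temperature factor f = -0.054·(7.0) = -0.3780
  sulphur-dioxide contribution → 11.59 μm/a
  chloride contribution → 50.55 μm/a
  ⇒ r_corr(carbon steel) = 62.13 μm/a
ISO 9224: D(t) = r_corr · t^b with b = 0.523 (carbon steel, B1)
  D(19) = 62.13 × 19^0.523 = 62.13 × 4.664 = 289.8 μm

D(19) = 290 μm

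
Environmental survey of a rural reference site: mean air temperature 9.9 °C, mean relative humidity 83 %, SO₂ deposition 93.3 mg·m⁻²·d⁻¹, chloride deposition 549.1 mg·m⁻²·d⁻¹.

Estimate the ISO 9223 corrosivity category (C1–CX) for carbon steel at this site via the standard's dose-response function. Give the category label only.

carbon steel: temperature factor f = +0.150·(-0.1) = -0.0150
  sulphur-dioxide contribution → 96.99 μm/a
  chloride contribution → 117.1 μm/a
  ⇒ r_corr(carbon steel) = 214.1 μm/a
214 μm/a falls in (200, 700] for carbon steel → category CX

CX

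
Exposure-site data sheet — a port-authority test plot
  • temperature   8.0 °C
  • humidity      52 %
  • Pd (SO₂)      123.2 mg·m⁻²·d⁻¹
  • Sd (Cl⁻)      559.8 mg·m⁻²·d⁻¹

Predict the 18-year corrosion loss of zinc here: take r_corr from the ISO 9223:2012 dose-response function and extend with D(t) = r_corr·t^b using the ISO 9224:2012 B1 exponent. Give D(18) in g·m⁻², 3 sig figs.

D(18) = 226 g·m⁻²

zinc: T≤10 °C ⇒ hinge +0.038·(8.0−10) = -0.0760
  sulphur-dioxide contribution → 1.087 μm/a
  chloride contribution → 1.929 μm/a
  ⇒ r_corr(zinc) = 3.016 μm/a
Long-term exponent b (ISO 9224 Table 2, B1) = 0.813
  D(18) = 3.016 × 18^0.813 = 3.016 × 10.48 = 31.63 μm
  Mass loss = 31.63 μm × 7.14 g/cm³ = 225.8 g·m⁻²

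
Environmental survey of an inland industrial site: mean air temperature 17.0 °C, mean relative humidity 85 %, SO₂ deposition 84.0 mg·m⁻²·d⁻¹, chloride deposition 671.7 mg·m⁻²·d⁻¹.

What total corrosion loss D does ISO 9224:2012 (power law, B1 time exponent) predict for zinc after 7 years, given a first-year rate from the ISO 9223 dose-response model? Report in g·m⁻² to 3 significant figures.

zinc: f(T) = -0.071·(T−10) [T>10 °C] = -0.4970
  SO₂ term: 0.0129·84.0^0.44·exp(0.046·85-0.4970) = 2.751
  Sd branch = 0.0175·Sd^0.57·e^(0.008·RH+0.085·T) = 5.99 μm/a
  r_corr = 2.751 + 5.99 = 8.741 μm/a
Long-term exponent b (ISO 9224 Table 2, B1) = 0.813
  D(7) = 8.741 × 7^0.813 = 8.741 × 4.865 = 42.52 μm
  Mass loss = 42.52 μm × 7.14 g/cm³ = 303.6 g·m⁻²

D(7) = 304 g·m⁻²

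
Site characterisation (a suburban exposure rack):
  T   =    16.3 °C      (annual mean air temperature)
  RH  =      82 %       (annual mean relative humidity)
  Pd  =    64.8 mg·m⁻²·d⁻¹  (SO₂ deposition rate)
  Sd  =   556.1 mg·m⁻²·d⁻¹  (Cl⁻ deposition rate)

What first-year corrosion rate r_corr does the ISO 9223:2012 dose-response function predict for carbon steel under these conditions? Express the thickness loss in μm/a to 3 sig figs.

carbon steel: temperature factor f = -0.054·(6.3) = -0.3402
  sulphur-dioxide contribution → 56.82 μm/a
  chloride contribution → 147.6 μm/a
  ⇒ r_corr(carbon steel) = 204.4 μm/a

r_corr = 204 μm/a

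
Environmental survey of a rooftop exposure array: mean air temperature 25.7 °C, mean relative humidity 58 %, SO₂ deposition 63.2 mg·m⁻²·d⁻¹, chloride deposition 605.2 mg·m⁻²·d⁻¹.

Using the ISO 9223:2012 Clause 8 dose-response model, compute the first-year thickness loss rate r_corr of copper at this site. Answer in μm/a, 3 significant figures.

copper: T>10 °C ⇒ hinge -0.080·(25.7−10) = -1.2560
  Pd branch = 0.0053·Pd^0.26·e^(0.059·RH+f) = 0.1359 μm/a
  Cl⁻ term: 0.01025·605.2^0.27·exp(0.036·58+0.049·25.7) = 1.643
  r_corr = 0.1359 + 1.643 = 1.779 μm/a

r_corr = 1.78 μm/a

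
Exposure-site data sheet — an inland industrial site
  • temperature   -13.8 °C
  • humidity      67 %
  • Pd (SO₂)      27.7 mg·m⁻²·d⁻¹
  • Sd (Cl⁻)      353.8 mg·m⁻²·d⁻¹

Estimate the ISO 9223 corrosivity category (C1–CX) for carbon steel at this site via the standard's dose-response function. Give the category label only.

C2

carbon steel: f(T) = +0.150·(T−10) [T≤10 °C] = -3.5700
  Pd branch = 1.77·Pd^0.52·e^(0.02·RH+f) = 1.07 μm/a
  Sd branch = 0.102·Sd^0.62·e^(0.033·RH+0.04·T) = 20.39 μm/a
  r_corr = 1.07 + 20.39 = 21.46 μm/a
Category bounds: 1.3…25 μm/a bracket r_corr ⇒ C2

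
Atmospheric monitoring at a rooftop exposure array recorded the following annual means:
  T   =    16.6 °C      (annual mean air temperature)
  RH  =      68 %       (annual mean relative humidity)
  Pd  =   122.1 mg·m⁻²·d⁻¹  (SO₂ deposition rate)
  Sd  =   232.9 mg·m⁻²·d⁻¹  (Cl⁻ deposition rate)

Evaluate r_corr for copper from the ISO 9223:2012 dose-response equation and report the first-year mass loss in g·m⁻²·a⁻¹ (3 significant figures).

r_corr = 15.8 g·m⁻²·a⁻¹

copper: f(T) = -0.080·(T−10) [T>10 °C] = -0.5280
  sulphur-dioxide contribution → 0.6024 μm/a
  chloride contribution → 1.165 μm/a
  ⇒ r_corr(copper) = 1.767 μm/a
Convert to mass loss: 1.767 μm/a × 8.96 g/cm³ = 15.83 g·m⁻²·a⁻¹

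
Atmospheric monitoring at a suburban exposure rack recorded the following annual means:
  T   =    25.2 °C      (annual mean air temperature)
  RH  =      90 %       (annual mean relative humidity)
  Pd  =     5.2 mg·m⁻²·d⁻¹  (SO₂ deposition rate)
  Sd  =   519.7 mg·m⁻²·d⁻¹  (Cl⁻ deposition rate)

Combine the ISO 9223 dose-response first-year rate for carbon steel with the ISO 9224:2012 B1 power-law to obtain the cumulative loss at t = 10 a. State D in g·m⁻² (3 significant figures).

carbon steel: temperature factor f = -0.054·(15.2) = -0.8208
  Pd branch = 1.77·Pd^0.52·e^(0.02·RH+f) = 11.11 μm/a
  Cl⁻ term: 0.102·519.7^0.62·exp(0.033·90+0.04·25.2) = 263
  sum: 11.11 + 263 → r_corr = 274.1 μm/a
ISO 9224: D(t) = r_corr · t^b with b = 0.523 (carbon steel, B1)
  D(10) = 274.1 × 10^0.523 = 274.1 × 3.334 = 914 μm
  Mass loss = 914 μm × 7.85 g/cm³ = 7175 g·m⁻²

D(10) = 7.17e+03 g·m⁻²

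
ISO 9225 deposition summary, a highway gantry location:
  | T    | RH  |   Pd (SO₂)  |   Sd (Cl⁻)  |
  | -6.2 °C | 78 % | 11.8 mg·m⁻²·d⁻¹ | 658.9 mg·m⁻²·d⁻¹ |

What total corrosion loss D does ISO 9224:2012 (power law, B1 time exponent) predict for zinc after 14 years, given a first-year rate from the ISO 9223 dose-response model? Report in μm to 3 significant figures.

zinc: T≤10 °C ⇒ hinge +0.038·(-6.2−10) = -0.6156
  sulphur-dioxide contribution → 0.7466 μm/a
  chloride contribution → 0.7796 μm/a
  total first-year rate 1.526 μm/a
Long-term exponent b (ISO 9224 Table 2, B1) = 0.813
  D(14) = 1.526 × 14^0.813 = 1.526 × 8.547 = 13.04 μm

D(14) = 13.0 μm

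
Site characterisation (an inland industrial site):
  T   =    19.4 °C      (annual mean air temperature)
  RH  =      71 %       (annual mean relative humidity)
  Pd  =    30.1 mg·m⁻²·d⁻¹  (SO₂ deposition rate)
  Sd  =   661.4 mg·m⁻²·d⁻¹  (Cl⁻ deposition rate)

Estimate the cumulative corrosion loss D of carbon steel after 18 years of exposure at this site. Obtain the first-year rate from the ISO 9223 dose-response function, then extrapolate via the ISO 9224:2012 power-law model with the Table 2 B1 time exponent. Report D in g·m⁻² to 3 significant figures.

D(18) = 5.53e+03 g·m⁻²

carbon steel: f(T) = -0.054·(T−10) [T>10 °C] = -0.5076
  Pd branch = 1.77·Pd^0.52·e^(0.02·RH+f) = 25.89 μm/a
  Cl⁻ term: 0.102·661.4^0.62·exp(0.033·71+0.04·19.4) = 129.4
  sum: 25.89 + 129.4 → r_corr = 155.3 μm/a
ISO 9224: D(t) = r_corr · t^b with b = 0.523 (carbon steel, B1)
  D(18) = 155.3 × 18^0.523 = 155.3 × 4.534 = 704 μm
  Mass loss = 704 μm × 7.85 g/cm³ = 5526 g·m⁻²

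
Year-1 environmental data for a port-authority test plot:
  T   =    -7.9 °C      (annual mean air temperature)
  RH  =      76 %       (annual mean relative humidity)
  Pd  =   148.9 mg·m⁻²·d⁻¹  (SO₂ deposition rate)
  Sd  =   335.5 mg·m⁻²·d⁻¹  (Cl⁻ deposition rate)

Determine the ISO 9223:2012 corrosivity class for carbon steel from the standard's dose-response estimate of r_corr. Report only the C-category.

carbon steel: T≤10 °C ⇒ hinge +0.150·(-7.9−10) = -2.6850
  SO₂ term: 1.77·148.9^0.52·exp(0.02·76-2.6850) = 7.446
  Sd branch = 0.102·Sd^0.62·e^(0.033·RH+0.04·T) = 33.61 μm/a
  r_corr = 7.446 + 33.61 = 41.06 μm/a
Category bounds: 25…50 μm/a bracket r_corr ⇒ C3

C3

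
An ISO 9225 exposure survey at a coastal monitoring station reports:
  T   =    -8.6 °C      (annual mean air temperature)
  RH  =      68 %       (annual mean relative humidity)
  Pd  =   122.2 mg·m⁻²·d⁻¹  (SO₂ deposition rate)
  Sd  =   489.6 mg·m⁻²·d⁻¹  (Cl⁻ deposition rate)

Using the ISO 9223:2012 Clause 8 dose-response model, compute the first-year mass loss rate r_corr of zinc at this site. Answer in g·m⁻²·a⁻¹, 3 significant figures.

zinc: temperature factor f = +0.038·(-18.6) = -0.7068
  SO₂ term: 0.0129·122.2^0.44·exp(0.046·68-0.7068) = 1.203
  Cl⁻ term: 0.0175·489.6^0.57·exp(0.008·68+0.085·-8.6) = 0.4955
  sum: 1.203 + 0.4955 → r_corr = 1.699 μm/a
Convert to mass loss: 1.699 μm/a × 7.14 g/cm³ = 12.13 g·m⁻²·a⁻¹

r_corr = 12.1 g·m⁻²·a⁻¹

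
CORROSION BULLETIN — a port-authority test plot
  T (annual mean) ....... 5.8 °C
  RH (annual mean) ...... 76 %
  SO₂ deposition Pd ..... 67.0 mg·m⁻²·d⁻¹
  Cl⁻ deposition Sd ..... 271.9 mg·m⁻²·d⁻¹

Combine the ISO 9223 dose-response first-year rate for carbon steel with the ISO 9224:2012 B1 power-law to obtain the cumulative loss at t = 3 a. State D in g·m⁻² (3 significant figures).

D(3) = 1.25e+03 g·m⁻²

carbon steel: f(T) = +0.150·(T−10) [T≤10 °C] = -0.6300
  sulphur-dioxide contribution → 38.38 μm/a
  chloride contribution → 51.04 μm/a
  total first-year rate 89.41 μm/a
Long-term exponent b (ISO 9224 Table 2, B1) = 0.523
  D(3) = 89.41 × 3^0.523 = 89.41 × 1.776 = 158.8 μm
  Mass loss = 158.8 μm × 7.85 g/cm³ = 1247 g·m⁻²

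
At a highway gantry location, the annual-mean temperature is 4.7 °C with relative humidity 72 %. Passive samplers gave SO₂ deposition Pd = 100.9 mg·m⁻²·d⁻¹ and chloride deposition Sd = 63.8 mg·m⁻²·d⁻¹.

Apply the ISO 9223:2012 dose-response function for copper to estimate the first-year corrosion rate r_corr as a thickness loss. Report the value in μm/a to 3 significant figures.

copper: T≤10 °C ⇒ hinge +0.126·(4.7−10) = -0.6678
  SO₂ term: 0.0053·100.9^0.26·exp(0.059·72-0.6678) = 0.6312
  Cl⁻ term: 0.01025·63.8^0.27·exp(0.036·72+0.049·4.7) = 0.5293
  r_corr = 0.6312 + 0.5293 = 1.161 μm/a

r_corr = 1.16 μm/a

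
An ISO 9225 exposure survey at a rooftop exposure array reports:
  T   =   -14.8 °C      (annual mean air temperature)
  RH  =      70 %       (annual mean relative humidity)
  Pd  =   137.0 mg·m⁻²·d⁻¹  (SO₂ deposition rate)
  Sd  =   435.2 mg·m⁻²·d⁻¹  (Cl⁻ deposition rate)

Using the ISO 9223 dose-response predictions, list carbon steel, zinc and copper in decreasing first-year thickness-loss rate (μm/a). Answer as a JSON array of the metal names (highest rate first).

["carbon steel", "zinc", "copper"]

carbon steel: f(T) = +0.150·(T−10) [T≤10 °C] = -3.7200
  sulphur-dioxide contribution → 2.246 μm/a
  chloride contribution → 24.59 μm/a
  ⇒ r_corr(carbon steel) = 26.83 μm/a
zinc: temperature factor f = +0.038·(-24.8) = -0.9424
  sulphur-dioxide contribution → 1.096 μm/a
  chloride contribution → 0.2779 μm/a
  ⇒ r_corr(zinc) = 1.374 μm/a
copper: T≤10 °C ⇒ hinge +0.126·(-14.8−10) = -3.1248
  sulphur-dioxide contribution → 0.05204 μm/a
  chloride contribution → 0.3182 μm/a
  ⇒ r_corr(copper) = 0.3702 μm/a
Ordering by μm/a: carbon steel (26.8) > zinc (1.37) > copper (0.37)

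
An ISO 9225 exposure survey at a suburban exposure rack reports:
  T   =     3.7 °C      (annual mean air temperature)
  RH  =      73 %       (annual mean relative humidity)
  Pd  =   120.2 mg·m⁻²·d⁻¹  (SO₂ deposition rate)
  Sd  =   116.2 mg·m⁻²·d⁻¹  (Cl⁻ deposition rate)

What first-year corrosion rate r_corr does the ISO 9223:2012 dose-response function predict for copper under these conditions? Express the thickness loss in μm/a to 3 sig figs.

copper: T≤10 °C ⇒ hinge +0.126·(3.7−10) = -0.7938
  SO₂ term: 0.0053·120.2^0.26·exp(0.059·73-0.7938) = 0.6178
  Cl⁻ term: 0.01025·116.2^0.27·exp(0.036·73+0.049·3.7) = 0.6143
  sum: 0.6178 + 0.6143 → r_corr = 1.232 μm/a

r_corr = 1.23 μm/a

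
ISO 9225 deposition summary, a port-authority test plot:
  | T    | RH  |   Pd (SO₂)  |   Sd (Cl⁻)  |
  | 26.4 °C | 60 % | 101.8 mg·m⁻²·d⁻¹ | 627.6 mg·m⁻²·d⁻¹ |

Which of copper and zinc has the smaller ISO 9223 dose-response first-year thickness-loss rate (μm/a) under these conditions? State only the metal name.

copper

copper: temperature factor f = -0.080·(16.4) = -1.3120
  sulphur-dioxide contribution → 0.1636 μm/a
  chloride contribution → 1.845 μm/a
  ⇒ r_corr(copper) = 2.009 μm/a
zinc: temperature factor f = -0.071·(16.4) = -1.1644
  sulphur-dioxide contribution → 0.4864 μm/a
  chloride contribution → 10.49 μm/a
  ⇒ r_corr(zinc) = 10.98 μm/a
Ordering by μm/a: zinc (11) > copper (2.01)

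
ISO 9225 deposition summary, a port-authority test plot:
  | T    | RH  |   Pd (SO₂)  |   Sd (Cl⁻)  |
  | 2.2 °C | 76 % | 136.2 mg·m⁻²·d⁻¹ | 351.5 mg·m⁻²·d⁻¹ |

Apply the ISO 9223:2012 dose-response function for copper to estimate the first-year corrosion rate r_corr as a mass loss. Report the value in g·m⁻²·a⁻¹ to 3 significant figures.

r_corr = 13.3 g·m⁻²·a⁻¹

copper: f(T) = +0.126·(T−10) [T≤10 °C] = -0.9828
  sulphur-dioxide contribution → 0.6305 μm/a
  chloride contribution → 0.8574 μm/a
  total first-year rate 1.488 μm/a
Convert to mass loss: 1.488 μm/a × 8.96 g/cm³ = 13.33 g·m⁻²·a⁻¹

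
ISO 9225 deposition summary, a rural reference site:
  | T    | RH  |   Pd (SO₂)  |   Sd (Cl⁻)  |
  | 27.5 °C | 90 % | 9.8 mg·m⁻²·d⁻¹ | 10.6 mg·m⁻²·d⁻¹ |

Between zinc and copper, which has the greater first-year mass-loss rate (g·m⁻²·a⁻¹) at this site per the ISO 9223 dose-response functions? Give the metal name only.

zinc: f(T) = -0.071·(T−10) [T>10 °C] = -1.2425
  Pd branch = 0.0129·Pd^0.44·e^(0.046·RH+f) = 0.6384 μm/a
  Cl⁻ term: 0.0175·10.6^0.57·exp(0.008·90+0.085·27.5) = 1.43
  sum: 0.6384 + 1.43 → r_corr = 2.068 μm/a
  mass loss = 2.068 μm/a × 7.14 g/cm³ = 14.77 g·m⁻²·a⁻¹
copper: T>10 °C ⇒ hinge -0.080·(27.5−10) = -1.4000
  SO₂ term: 0.0053·9.8^0.26·exp(0.059·90-1.4000) = 0.4787
  Cl⁻ term: 0.01025·10.6^0.27·exp(0.036·90+0.049·27.5) = 1.905
  r_corr = 0.4787 + 1.905 = 2.384 μm/a
  mass loss = 2.384 μm/a × 8.96 g/cm³ = 21.36 g·m⁻²·a⁻¹
Ordering by g·m⁻²·a⁻¹: copper (21.4) > zinc (14.8)

copper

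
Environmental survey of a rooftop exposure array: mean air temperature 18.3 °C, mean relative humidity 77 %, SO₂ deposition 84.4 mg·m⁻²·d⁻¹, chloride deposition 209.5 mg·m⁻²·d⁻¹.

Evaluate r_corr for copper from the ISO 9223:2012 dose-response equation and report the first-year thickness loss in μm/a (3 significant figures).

copper: f(T) = -0.080·(T−10) [T>10 °C] = -0.6640
  Pd branch = 0.0053·Pd^0.26·e^(0.059·RH+f) = 0.8124 μm/a
  Sd branch = 0.01025·Sd^0.27·e^(0.036·RH+0.049·T) = 1.701 μm/a
  sum: 0.8124 + 1.701 → r_corr = 2.514 μm/a

r_corr = 2.51 μm/a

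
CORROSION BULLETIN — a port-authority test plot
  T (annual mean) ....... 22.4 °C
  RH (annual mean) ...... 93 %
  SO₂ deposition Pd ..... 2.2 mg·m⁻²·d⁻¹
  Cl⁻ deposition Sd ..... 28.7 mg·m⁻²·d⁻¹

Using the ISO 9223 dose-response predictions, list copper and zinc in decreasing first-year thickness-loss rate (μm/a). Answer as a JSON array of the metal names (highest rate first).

["copper", "zinc"]

copper: temperature factor f = -0.080·(12.4) = -0.9920
  sulphur-dioxide contribution → 0.5827 μm/a
  chloride contribution → 2.163 μm/a
  total first-year rate 2.746 μm/a
zinc: temperature factor f = -0.071·(12.4) = -0.8804
  sulphur-dioxide contribution → 0.5455 μm/a
  chloride contribution → 1.675 μm/a
  total first-year rate 2.221 μm/a
Ordering by μm/a: copper (2.75) > zinc (2.22)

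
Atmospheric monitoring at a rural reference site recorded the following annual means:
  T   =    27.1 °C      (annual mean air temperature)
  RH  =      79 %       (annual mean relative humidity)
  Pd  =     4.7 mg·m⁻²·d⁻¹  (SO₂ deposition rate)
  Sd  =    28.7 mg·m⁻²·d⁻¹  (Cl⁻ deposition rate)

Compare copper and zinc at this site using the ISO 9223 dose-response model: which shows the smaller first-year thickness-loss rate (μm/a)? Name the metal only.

copper

copper: f(T) = -0.080·(T−10) [T>10 °C] = -1.3680
  Pd branch = 0.0053·Pd^0.26·e^(0.059·RH+f) = 0.2134 μm/a
  Sd branch = 0.01025·Sd^0.27·e^(0.036·RH+0.049·T) = 1.645 μm/a
  r_corr = 0.2134 + 1.645 = 1.858 μm/a
zinc: T>10 °C ⇒ hinge -0.071·(27.1−10) = -1.2141
  Pd branch = 0.0129·Pd^0.44·e^(0.046·RH+f) = 0.2866 μm/a
  Sd branch = 0.0175·Sd^0.57·e^(0.008·RH+0.085·T) = 2.233 μm/a
  r_corr = 0.2866 + 2.233 = 2.52 μm/a
Ordering by μm/a: zinc (2.52) > copper (1.86)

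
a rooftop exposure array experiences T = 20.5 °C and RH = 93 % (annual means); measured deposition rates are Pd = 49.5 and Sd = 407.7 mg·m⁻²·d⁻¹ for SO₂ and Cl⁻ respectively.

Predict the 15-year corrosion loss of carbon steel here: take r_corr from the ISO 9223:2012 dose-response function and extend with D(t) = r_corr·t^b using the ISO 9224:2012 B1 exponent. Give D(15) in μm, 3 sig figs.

carbon steel: temperature factor f = -0.054·(10.5) = -0.5670
  Pd branch = 1.77·Pd^0.52·e^(0.02·RH+f) = 49.06 μm/a
  Cl⁻ term: 0.102·407.7^0.62·exp(0.033·93+0.04·20.5) = 207
  sum: 49.06 + 207 → r_corr = 256.1 μm/a
Long-term exponent b (ISO 9224 Table 2, B1) = 0.523
  D(15) = 256.1 × 15^0.523 = 256.1 × 4.122 = 1055 μm

D(15) = 1.06e+03 μm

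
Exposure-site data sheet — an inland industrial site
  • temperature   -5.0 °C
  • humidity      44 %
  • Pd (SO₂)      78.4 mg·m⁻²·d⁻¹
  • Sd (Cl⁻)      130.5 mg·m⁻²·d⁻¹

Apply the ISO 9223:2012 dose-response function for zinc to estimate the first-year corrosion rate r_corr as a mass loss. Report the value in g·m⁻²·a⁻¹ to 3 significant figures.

zinc: temperature factor f = +0.038·(-15.0) = -0.5700
  Pd branch = 0.0129·Pd^0.44·e^(0.046·RH+f) = 0.3763 μm/a
  Sd branch = 0.0175·Sd^0.57·e^(0.008·RH+0.085·T) = 0.2614 μm/a
  sum: 0.3763 + 0.2614 → r_corr = 0.6377 μm/a
Convert to mass loss: 0.6377 μm/a × 7.14 g/cm³ = 4.553 g·m⁻²·a⁻¹

r_corr = 4.55 g·m⁻²·a⁻¹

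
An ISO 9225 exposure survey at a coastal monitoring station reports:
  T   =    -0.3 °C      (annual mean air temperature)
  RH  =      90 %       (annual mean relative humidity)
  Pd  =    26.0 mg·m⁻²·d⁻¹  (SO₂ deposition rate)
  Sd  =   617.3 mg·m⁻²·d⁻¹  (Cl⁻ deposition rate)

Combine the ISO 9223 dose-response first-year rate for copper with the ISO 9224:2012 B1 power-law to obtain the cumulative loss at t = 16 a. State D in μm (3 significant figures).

copper: f(T) = +0.126·(T−10) [T≤10 °C] = -1.2978
  SO₂ term: 0.0053·26.0^0.26·exp(0.059·90-1.2978) = 0.6834
  Cl⁻ term: 0.01025·617.3^0.27·exp(0.036·90+0.049·-0.3) = 1.462
  sum: 0.6834 + 1.462 → r_corr = 2.145 μm/a
Long-term exponent b (ISO 9224 Table 2, B1) = 0.667
  D(16) = 2.145 × 16^0.667 = 2.145 × 6.355 = 13.63 μm

D(16) = 13.6 μm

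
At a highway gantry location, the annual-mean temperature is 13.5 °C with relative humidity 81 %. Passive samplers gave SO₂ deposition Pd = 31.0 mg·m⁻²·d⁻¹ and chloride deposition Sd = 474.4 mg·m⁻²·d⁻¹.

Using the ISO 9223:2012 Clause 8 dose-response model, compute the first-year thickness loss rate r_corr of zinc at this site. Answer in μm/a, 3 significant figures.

r_corr = 5.43 μm/a

zinc: f(T) = -0.071·(T−10) [T>10 °C] = -0.2485
  Pd branch = 0.0129·Pd^0.44·e^(0.046·RH+f) = 1.893 μm/a
  Sd branch = 0.0175·Sd^0.57·e^(0.008·RH+0.085·T) = 3.534 μm/a
  sum: 1.893 + 3.534 → r_corr = 5.426 μm/a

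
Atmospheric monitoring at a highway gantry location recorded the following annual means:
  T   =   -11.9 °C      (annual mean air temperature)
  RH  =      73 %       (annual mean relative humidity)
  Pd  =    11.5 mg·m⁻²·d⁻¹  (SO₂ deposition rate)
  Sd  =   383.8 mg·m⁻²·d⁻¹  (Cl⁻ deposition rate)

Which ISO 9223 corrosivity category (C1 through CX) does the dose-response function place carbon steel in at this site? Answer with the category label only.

C3

carbon steel: T≤10 °C ⇒ hinge +0.150·(-11.9−10) = -3.2850
  sulphur-dioxide contribution → 1.016 μm/a
  chloride contribution → 28.2 μm/a
  ⇒ r_corr(carbon steel) = 29.22 μm/a
ISO 9223 Table 2 (carbon steel): 25 < 29.2 ≤ 50 μm/a ⇒ C3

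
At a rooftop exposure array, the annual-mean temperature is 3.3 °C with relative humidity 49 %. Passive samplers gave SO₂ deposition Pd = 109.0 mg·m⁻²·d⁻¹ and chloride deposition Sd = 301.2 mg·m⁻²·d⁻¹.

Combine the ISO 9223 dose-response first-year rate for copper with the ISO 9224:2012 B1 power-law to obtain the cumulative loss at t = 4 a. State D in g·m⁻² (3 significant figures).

copper: temperature factor f = +0.126·(-6.7) = -0.8442
  SO₂ term: 0.0053·109.0^0.26·exp(0.059·49-0.8442) = 0.139
  Sd branch = 0.01025·Sd^0.27·e^(0.036·RH+0.049·T) = 0.3283 μm/a
  sum: 0.139 + 0.3283 → r_corr = 0.4673 μm/a
Power-law: D(4) = r_corr · 4^0.667
  D(4) = 0.4673 × 4^0.667 = 0.4673 × 2.521 = 1.178 μm
  Mass loss = 1.178 μm × 8.96 g/cm³ = 10.56 g·m⁻²

D(4) = 10.6 g·m⁻²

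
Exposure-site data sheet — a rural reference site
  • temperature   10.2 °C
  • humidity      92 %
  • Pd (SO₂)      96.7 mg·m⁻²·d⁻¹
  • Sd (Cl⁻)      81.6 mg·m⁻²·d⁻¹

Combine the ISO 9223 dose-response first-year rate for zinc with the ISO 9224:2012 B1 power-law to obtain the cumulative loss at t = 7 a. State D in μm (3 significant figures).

D(7) = 37.0 μm

zinc: temperature factor f = -0.071·(0.2) = -0.0142
  Pd branch = 0.0129·Pd^0.44·e^(0.046·RH+f) = 6.546 μm/a
  Cl⁻ term: 0.0175·81.6^0.57·exp(0.008·92+0.085·10.2) = 1.069
  sum: 6.546 + 1.069 → r_corr = 7.614 μm/a
Long-term exponent b (ISO 9224 Table 2, B1) = 0.813
  D(7) = 7.614 × 7^0.813 = 7.614 × 4.865 = 37.04 μm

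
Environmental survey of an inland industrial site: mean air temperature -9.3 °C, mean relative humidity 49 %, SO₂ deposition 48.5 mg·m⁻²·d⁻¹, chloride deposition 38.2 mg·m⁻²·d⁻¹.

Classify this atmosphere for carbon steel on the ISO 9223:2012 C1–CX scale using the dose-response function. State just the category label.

carbon steel: temperature factor f = +0.150·(-19.3) = -2.8950
  SO₂ term: 1.77·48.5^0.52·exp(0.02·49-2.8950) = 1.963
  Cl⁻ term: 0.102·38.2^0.62·exp(0.033·49+0.04·-9.3) = 3.39
  r_corr = 1.963 + 3.39 = 5.353 μm/a
Category bounds: 1.3…25 μm/a bracket r_corr ⇒ C2

C2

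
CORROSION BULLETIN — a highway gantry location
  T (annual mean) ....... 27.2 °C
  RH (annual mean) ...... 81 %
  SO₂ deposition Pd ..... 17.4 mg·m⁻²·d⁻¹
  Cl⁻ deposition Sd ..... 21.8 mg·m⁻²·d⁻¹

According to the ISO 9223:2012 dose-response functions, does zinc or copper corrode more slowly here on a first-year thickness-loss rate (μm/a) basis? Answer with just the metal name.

copper

zinc: f(T) = -0.071·(T−10) [T>10 °C] = -1.2212
  sulphur-dioxide contribution → 0.5549 μm/a
  chloride contribution → 1.956 μm/a
  total first-year rate 2.511 μm/a
copper: f(T) = -0.080·(T−10) [T>10 °C] = -1.3760
  sulphur-dioxide contribution → 0.3348 μm/a
  chloride contribution → 1.649 μm/a
  total first-year rate 1.984 μm/a
Ordering by μm/a: zinc (2.51) > copper (1.98)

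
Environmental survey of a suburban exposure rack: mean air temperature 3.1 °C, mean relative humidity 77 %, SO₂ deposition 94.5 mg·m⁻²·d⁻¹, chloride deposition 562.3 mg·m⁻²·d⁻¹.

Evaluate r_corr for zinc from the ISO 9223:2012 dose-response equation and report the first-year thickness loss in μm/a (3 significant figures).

r_corr = 4.09 μm/a

zinc: T≤10 °C ⇒ hinge +0.038·(3.1−10) = -0.2622
  Pd branch = 0.0129·Pd^0.44·e^(0.046·RH+f) = 2.536 μm/a
  Cl⁻ term: 0.0175·562.3^0.57·exp(0.008·77+0.085·3.1) = 1.558
  r_corr = 2.536 + 1.558 = 4.094 μm/a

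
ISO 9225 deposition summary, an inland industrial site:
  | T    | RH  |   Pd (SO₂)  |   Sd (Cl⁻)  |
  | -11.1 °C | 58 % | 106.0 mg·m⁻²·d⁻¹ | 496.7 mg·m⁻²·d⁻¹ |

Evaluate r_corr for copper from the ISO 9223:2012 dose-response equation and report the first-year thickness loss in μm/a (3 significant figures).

copper: f(T) = +0.126·(T−10) [T≤10 °C] = -2.6586
  Pd branch = 0.0053·Pd^0.26·e^(0.059·RH+f) = 0.03823 μm/a
  Sd branch = 0.01025·Sd^0.27·e^(0.036·RH+0.049·T) = 0.2566 μm/a
  sum: 0.03823 + 0.2566 → r_corr = 0.2948 μm/a

r_corr = 0.295 μm/a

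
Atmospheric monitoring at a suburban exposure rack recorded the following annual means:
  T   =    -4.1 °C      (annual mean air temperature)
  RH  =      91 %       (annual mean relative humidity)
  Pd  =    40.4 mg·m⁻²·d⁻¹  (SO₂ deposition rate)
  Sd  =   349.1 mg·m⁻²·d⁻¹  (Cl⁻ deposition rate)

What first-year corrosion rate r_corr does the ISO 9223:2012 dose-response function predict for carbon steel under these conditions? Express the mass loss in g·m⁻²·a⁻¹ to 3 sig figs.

carbon steel: T≤10 °C ⇒ hinge +0.150·(-4.1−10) = -2.1150
  SO₂ term: 1.77·40.4^0.52·exp(0.02·91-2.1150) = 9.019
  Cl⁻ term: 0.102·349.1^0.62·exp(0.033·91+0.04·-4.1) = 65.79
  r_corr = 9.019 + 65.79 = 74.81 μm/a
Convert to mass loss: 74.81 μm/a × 7.85 g/cm³ = 587.3 g·m⁻²·a⁻¹

r_corr = 587 g·m⁻²·a⁻¹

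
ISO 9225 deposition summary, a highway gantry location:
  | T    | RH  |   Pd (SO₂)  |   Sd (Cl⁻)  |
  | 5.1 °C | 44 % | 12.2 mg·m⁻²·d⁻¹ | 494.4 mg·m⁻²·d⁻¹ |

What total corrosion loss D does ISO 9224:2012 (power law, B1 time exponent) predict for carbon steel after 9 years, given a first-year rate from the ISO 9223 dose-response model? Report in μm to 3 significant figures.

carbon steel: f(T) = +0.150·(T−10) [T≤10 °C] = -0.7350
  Pd branch = 1.77·Pd^0.52·e^(0.02·RH+f) = 7.514 μm/a
  Sd branch = 0.102·Sd^0.62·e^(0.033·RH+0.04·T) = 25.01 μm/a
  r_corr = 7.514 + 25.01 = 32.52 μm/a
ISO 9224: D(t) = r_corr · t^b with b = 0.523 (carbon steel, B1)
  D(9) = 32.52 × 9^0.523 = 32.52 × 3.156 = 102.6 μm

D(9) = 103 μm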